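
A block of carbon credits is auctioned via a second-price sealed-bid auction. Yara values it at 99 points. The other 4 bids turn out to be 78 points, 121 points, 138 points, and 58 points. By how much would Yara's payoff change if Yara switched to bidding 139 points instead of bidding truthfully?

The highest competing bid is 138 points.
Bidding truthfully at 99 points: the top bid is 138 points (a rival), so Yara loses. Payoff = 0 points.
Bidding 139 points: Yara has the top bid, wins, and pays the second-highest bid 138 points. Payoff = 99 points − 138 points = -39 points.
Change = -39 points − 0 points = -39 points.

Payoff change: -39 points.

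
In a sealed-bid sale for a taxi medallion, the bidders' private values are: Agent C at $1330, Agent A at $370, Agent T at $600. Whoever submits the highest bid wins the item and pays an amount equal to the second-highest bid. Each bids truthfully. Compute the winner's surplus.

Bids in descending order: Agent C $1330, then Agent T $600, then Agent A $370.
Agent C wins with the top bid and pays the second-highest, $600.
Surplus = $1330 − $600 = $730.

Surplus = $730.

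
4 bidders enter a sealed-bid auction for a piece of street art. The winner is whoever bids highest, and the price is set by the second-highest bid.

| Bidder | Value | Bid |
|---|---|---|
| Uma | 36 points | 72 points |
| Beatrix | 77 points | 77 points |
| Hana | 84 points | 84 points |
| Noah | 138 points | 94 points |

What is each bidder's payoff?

Uma 0 points, Beatrix 0 points, Hana 0 points, Noah 54 points.

Sorted high to low: Noah 94 points; Hana 84 points; Beatrix 77 points; Uma 72 points.
Noah has the top bid and wins; the price is the second-highest bid, 84 points.
Noah's payoff = 138 points − 84 points = 54 points. All other bidders lose, so their payoff is 0.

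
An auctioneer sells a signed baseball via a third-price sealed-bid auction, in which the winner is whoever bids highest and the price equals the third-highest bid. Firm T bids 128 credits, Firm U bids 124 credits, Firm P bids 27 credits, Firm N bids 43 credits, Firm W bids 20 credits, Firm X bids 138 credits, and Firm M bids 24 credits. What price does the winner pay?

The winner pays 124 credits.

Ordered from highest: Firm X 138 credits > Firm T 128 credits > Firm U 124 credits > Firm N 43 credits > Firm P 27 credits > Firm M 24 credits > Firm W 20 credits.
Firm X is the highest bidder, so Firm X wins.
Under the third-price rule, the price is the third-highest bid: 124 credits.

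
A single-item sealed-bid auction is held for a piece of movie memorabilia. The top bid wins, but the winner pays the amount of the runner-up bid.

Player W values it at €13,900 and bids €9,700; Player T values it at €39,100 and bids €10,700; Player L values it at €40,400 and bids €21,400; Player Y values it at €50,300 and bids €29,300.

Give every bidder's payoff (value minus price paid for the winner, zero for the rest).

Bids in descending order: Player Y €29,300 > Player L €21,400 > Player T €10,700 > Player W €9,700.
Player Y has the top bid and wins; the price is the second-highest bid, €21,400.
Player Y's payoff = €50,300 − €21,400 = €28,900. All other bidders lose, so their payoff is 0.

Player W €0, Player T €0, Player L €0, Player Y €28,900.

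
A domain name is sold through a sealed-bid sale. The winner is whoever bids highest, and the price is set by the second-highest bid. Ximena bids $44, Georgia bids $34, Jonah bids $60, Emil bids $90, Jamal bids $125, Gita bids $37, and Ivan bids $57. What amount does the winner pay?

Ordered from highest: Jamal $125, then Emil $90, then Jonah $60, then Ivan $57, then Ximena $44, then Gita $37, then Georgia $34.
Jamal has the highest bid, so Jamal wins.
The second-highest bid is $90, so that is what Jamal pays.

$90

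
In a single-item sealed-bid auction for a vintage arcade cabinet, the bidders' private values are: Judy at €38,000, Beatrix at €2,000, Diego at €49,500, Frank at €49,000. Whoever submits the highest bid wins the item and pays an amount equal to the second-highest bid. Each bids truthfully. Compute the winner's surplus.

Sorted high to low: Diego €49,500, then Frank €49,000, then Judy €38,000, then Beatrix €2,000.
Diego wins with the top bid and pays the second-highest, €49,000.
Surplus = €49,500 − €49,000 = €500.

Winner's surplus: €500.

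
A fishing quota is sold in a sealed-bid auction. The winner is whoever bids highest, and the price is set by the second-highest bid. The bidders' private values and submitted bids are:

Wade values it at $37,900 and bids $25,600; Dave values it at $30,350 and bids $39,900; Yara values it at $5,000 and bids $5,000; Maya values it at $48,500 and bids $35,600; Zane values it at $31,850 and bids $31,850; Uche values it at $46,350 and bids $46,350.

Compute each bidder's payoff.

Ranking the bids: Uche $46,350, then Dave $39,900, then Maya $35,600, then Zane $31,850, then Wade $25,600, then Yara $5,000.
Uche has the top bid and wins; the price is the second-highest bid, $39,900.
Uche's payoff = $46,350 − $39,900 = $6,450. All other bidders lose, so their payoff is 0.

Payoffs: Wade $0, Dave $0, Yara $0, Maya $0, Zane $0, Uche $6,450.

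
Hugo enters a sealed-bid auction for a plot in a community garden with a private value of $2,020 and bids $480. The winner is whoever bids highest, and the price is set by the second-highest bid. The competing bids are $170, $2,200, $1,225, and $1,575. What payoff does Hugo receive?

Hugo's payoff: $0.

Highest competing bid: $2,200.
Hugo's bid $480 is not the highest, so Hugo loses, pays nothing, and earns zero payoff.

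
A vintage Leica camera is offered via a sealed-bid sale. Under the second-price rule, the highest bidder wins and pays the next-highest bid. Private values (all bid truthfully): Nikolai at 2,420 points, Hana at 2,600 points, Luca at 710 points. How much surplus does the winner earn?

Bids in descending order: Hana 2,600 points; Nikolai 2,420 points; Luca 710 points.
Hana wins with the top bid and pays the second-highest, 2,420 points.
Surplus = 2,600 points − 2,420 points = 180 points.

Surplus = 180 points.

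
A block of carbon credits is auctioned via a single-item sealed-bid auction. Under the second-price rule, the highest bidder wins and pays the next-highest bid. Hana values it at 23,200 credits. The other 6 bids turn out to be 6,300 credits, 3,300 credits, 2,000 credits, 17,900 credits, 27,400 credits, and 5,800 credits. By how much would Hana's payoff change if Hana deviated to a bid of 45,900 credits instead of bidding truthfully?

The highest competing bid is 27,400 credits.
Bidding truthfully at 23,200 credits: the top bid is 27,400 credits (a rival), so Hana loses. Payoff = 0 credits.
Bidding 45,900 credits: Hana has the top bid, wins, and pays the second-highest bid 27,400 credits. Payoff = 23,200 credits − 27,400 credits = -4,200 credits.
Change = -4,200 credits − 0 credits = -4,200 credits.
This is the dominant-strategy logic: truthful bidding weakly beats any alternative.

Change in payoff: -4,200 credits.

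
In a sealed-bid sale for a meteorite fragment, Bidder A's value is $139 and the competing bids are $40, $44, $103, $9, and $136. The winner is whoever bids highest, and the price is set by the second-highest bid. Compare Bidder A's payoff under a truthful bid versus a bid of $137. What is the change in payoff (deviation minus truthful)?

Payoff change: $0.

The highest competing bid is $136.
Bidding truthfully at $139: Bidder A has the top bid, wins, and pays the second-highest bid $136. Payoff = $139 − $136 = $3.
Bidding $137: Bidder A has the top bid, wins, and pays the second-highest bid $136. Payoff = $139 − $136 = $3.
Change = $3 − $3 = $0.
The bid only affects whether you win, not the price — here both bids land on the same side of the top rival bid, so the deviation is payoff-neutral.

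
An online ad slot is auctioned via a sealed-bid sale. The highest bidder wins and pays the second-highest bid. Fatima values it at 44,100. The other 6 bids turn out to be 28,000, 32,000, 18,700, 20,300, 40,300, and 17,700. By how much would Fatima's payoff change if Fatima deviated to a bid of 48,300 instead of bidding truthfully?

The highest competing bid is 40,300.
Bidding truthfully at 44,100: Fatima has the top bid, wins, and pays the second-highest bid 40,300. Payoff = 44,100 − 40,300 = 3,800.
Bidding 48,300: Fatima has the top bid, wins, and pays the second-highest bid 40,300. Payoff = 44,100 − 40,300 = 3,800.
Change = 3,800 − 3,800 = 0.

Change in payoff: 0.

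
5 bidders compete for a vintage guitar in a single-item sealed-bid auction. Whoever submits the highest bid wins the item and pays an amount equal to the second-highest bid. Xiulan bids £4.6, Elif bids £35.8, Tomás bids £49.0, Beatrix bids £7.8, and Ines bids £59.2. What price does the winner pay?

Ranking the bids: Ines £59.2 > Tomás £49.0 > Elif £35.8 > Beatrix £7.8 > Xiulan £4.6.
Ines has the highest bid, so Ines wins.
The second-highest bid is £49.0, so that is what Ines pays.

Price paid: £49.0.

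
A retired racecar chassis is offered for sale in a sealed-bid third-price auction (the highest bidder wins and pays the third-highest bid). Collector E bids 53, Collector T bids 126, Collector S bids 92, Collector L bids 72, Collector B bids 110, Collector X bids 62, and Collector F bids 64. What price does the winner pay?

The winner pays 92.

Ordered from highest: Collector T 126 > Collector B 110 > Collector S 92 > Collector L 72 > Collector F 64 > Collector X 62 > Collector E 53.
Collector T is the highest bidder, so Collector T wins.
Under the third-price rule, the price is the third-highest bid: 92.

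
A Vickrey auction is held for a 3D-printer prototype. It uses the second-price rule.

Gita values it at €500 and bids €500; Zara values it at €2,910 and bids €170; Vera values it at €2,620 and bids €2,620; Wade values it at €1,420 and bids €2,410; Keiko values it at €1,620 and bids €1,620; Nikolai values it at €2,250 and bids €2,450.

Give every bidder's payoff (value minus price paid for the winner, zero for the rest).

Gita €0, Zara €0, Vera €170, Wade €0, Keiko €0, Nikolai €0.

Sorted high to low: Vera €2,620; Nikolai €2,450; Wade €2,410; Keiko €1,620; Gita €500; Zara €170.
Vera has the top bid and wins; the price is the second-highest bid, €2,450.
Vera's payoff = €2,620 − €2,450 = €170. All other bidders lose, so their payoff is 0.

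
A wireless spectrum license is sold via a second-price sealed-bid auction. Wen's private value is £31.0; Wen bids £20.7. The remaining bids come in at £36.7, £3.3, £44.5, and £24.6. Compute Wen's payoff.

Highest competing bid: £44.5.
Wen's bid £20.7 is not the highest, so Wen loses, pays nothing, and earns zero payoff.

£0.0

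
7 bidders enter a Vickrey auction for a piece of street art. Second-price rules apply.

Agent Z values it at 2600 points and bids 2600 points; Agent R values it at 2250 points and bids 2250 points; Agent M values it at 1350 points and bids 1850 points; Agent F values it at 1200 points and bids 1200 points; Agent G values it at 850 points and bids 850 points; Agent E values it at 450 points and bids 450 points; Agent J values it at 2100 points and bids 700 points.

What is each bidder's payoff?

Bids in descending order: Agent Z 2600 points > Agent R 2250 points > Agent M 1850 points > Agent F 1200 points > Agent G 850 points > Agent J 700 points > Agent E 450 points.
Agent Z has the top bid and wins; the price is the second-highest bid, 2250 points.
Agent Z's payoff = 2600 points − 2250 points = 350 points. All other bidders lose, so their payoff is 0.

Payoffs: Agent Z 350 points, Agent R 0 points, Agent M 0 points, Agent F 0 points, Agent G 0 points, Agent E 0 points, Agent J 0 points.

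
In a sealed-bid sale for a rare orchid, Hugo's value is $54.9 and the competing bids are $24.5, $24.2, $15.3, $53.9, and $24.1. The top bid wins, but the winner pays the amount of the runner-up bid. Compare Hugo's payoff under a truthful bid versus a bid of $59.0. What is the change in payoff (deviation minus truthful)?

Change in payoff: $0.0.

The highest competing bid is $53.9.
Bidding truthfully at $54.9: Hugo has the top bid, wins, and pays the second-highest bid $53.9. Payoff = $54.9 − $53.9 = $1.0.
Bidding $59.0: Hugo has the top bid, wins, and pays the second-highest bid $53.9. Payoff = $54.9 − $53.9 = $1.0.
Change = $1.0 − $1.0 = $0.0.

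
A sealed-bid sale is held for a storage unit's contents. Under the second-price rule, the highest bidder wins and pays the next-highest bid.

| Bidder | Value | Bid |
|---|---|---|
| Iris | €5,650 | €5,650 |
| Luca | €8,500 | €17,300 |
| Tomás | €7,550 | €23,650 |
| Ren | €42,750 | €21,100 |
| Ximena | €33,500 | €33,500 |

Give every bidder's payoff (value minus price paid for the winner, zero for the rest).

Ordered from highest: Ximena €33,500; Tomás €23,650; Ren €21,100; Luca €17,300; Iris €5,650.
Ximena has the top bid and wins; the price is the second-highest bid, €23,650.
Ximena's payoff = €33,500 − €23,650 = €9,850. All other bidders lose, so their payoff is 0.

Payoffs: Iris €0, Luca €0, Tomás €0, Ren €0, Ximena €9,850.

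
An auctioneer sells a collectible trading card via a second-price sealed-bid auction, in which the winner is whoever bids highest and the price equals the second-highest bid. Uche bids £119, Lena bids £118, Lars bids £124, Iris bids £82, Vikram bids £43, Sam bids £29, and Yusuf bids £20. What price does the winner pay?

Sorted high to low: Lars £124, then Uche £119, then Lena £118, then Iris £82, then Vikram £43, then Sam £29, then Yusuf £20.
Lars is the highest bidder, so Lars wins.
Under the second-price rule, the price is the second-highest bid: £119.

£119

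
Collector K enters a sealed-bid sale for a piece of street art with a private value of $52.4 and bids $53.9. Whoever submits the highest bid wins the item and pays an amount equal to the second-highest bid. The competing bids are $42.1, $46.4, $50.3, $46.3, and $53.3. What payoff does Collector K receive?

Payoff = -$0.9.

Highest competing bid: $53.3.
Collector K's bid $53.9 is the highest overall, so Collector K wins and pays the second-highest bid, $53.3.
Payoff = value − price = $52.4 − $53.3 = -$0.9.
Overbidding won the item at a price above value — truthful bidding would have avoided this loss.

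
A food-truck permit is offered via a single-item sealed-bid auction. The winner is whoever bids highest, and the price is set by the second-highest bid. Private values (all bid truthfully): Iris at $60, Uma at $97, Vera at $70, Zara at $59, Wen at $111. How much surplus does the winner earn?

$14

Ranking the bids: Wen $111 > Uma $97 > Vera $70 > Iris $60 > Zara $59.
Wen wins with the top bid and pays the second-highest, $97.
Surplus = $111 − $97 = $14.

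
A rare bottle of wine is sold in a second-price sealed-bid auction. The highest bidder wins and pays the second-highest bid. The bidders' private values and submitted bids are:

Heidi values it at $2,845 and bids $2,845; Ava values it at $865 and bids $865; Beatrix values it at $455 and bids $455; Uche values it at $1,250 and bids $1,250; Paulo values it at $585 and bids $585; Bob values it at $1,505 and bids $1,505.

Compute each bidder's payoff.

Sorted high to low: Heidi $2,845; Bob $1,505; Uche $1,250; Ava $865; Paulo $585; Beatrix $455.
Heidi has the top bid and wins; the price is the second-highest bid, $1,505.
Heidi's payoff = $2,845 − $1,505 = $1,340. All other bidders lose, so their payoff is 0.

Payoffs: Heidi $1,340, Ava $0, Beatrix $0, Uche $0, Paulo $0, Bob $0.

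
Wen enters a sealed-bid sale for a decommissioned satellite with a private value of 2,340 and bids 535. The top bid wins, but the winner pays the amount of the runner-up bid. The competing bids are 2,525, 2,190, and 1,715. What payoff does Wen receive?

Highest competing bid: 2,525.
Wen's bid 535 is not the highest, so Wen loses, pays nothing, and earns zero payoff.

Wen's payoff: 0.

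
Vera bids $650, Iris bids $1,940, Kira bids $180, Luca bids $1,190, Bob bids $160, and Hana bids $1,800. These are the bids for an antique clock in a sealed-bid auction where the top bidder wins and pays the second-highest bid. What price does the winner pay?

Bids in descending order: Iris $1,940; Hana $1,800; Luca $1,190; Vera $650; Kira $180; Bob $160.
Iris is the highest bidder, so Iris wins.
Under the second-price rule, the price is the second-highest bid: $1,800.

Price paid: $1,800.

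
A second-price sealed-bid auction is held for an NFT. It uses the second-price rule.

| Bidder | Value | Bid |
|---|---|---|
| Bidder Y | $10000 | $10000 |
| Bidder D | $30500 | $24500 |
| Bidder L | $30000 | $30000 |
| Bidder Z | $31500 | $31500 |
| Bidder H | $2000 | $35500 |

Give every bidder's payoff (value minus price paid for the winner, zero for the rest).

Payoffs: Bidder Y $0, Bidder D $0, Bidder L $0, Bidder Z $0, Bidder H -$29500.

Sorted high to low: Bidder H $35500, then Bidder Z $31500, then Bidder L $30000, then Bidder D $24500, then Bidder Y $10000.
Bidder H has the top bid and wins; the price is the second-highest bid, $31500.
Bidder H's payoff = $2000 − $31500 = -$29500. All other bidders lose, so their payoff is 0.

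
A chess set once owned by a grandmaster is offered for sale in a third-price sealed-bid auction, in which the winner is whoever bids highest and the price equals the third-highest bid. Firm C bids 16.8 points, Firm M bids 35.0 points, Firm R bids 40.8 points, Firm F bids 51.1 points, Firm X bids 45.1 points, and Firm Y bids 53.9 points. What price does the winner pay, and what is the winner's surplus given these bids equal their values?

Price 45.1 points; surplus 8.8 points.

Sorted high to low: Firm Y 53.9 points, then Firm F 51.1 points, then Firm X 45.1 points, then Firm R 40.8 points, then Firm M 35.0 points, then Firm C 16.8 points.
Firm Y is the highest bidder, so Firm Y wins.
Under the third-price rule, the price is the third-highest bid: 45.1 points.
Surplus = 53.9 points − 45.1 points = 8.8 points.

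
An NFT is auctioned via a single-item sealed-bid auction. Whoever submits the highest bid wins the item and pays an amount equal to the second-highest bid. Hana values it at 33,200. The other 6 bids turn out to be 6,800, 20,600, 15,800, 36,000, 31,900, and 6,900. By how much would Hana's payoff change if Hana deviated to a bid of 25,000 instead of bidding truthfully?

Payoff change: 0.

The highest competing bid is 36,000.
Bidding truthfully at 33,200: the top bid is 36,000 (a rival), so Hana loses. Payoff = 0.
Bidding 25,000: the top bid is 36,000 (a rival), so Hana loses. Payoff = 0.
Change = 0 − 0 = 0.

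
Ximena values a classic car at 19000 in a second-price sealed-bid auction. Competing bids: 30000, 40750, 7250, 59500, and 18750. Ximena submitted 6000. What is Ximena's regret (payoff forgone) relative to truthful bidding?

Regret: 0.

The highest competing bid is 59500.
Bidding truthfully at 19000: the top bid is 59500 (a rival), so Ximena loses. Payoff = 0.
Bidding 6000: the top bid is 59500 (a rival), so Ximena loses. Payoff = 0.
Regret = truthful payoff − actual payoff = 0 − 0 = 0.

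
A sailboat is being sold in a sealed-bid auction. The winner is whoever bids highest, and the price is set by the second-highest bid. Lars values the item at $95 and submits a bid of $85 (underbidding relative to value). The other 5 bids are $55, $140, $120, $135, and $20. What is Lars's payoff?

Lars's payoff: $0.

Highest competing bid: $140.
Lars's bid $85 is not the highest, so Lars loses, pays nothing, and earns zero payoff.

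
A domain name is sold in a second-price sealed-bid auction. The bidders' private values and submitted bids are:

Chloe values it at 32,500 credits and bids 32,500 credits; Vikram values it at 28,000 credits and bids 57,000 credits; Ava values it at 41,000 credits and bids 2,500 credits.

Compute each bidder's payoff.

Sorted high to low: Vikram 57,000 credits > Chloe 32,500 credits > Ava 2,500 credits.
Vikram has the top bid and wins; the price is the second-highest bid, 32,500 credits.
Vikram's payoff = 28,000 credits − 32,500 credits = -4,500 credits. All other bidders lose, so their payoff is 0.

Payoffs: Chloe 0 credits, Vikram -4,500 credits, Ava 0 credits.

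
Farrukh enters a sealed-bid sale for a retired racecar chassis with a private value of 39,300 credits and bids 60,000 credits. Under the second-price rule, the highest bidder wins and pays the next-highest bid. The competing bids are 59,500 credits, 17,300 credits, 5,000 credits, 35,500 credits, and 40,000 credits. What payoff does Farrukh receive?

Payoff = -20,200 credits.

Highest competing bid: 59,500 credits.
Farrukh's bid 60,000 credits is the highest overall, so Farrukh wins and pays the second-highest bid, 59,500 credits.
Payoff = value − price = 39,300 credits − 59,500 credits = -20,200 credits.
Overbidding won the item at a price above value — truthful bidding would have avoided this loss.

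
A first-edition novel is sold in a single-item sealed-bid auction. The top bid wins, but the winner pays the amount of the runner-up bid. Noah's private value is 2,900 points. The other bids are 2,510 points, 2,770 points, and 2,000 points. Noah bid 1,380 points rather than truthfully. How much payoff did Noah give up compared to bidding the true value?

The highest competing bid is 2,770 points.
Bidding truthfully at 2,900 points: Noah has the top bid, wins, and pays the second-highest bid 2,770 points. Payoff = 2,900 points − 2,770 points = 130 points.
Bidding 1,380 points: the top bid is 2,770 points (a rival), so Noah loses. Payoff = 0 points.
Regret = truthful payoff − actual payoff = 130 points − 0 points = 130 points.
Deviating from a truthful bid can only lose payoff in a second-price auction — never gain.

Regret: 130 points.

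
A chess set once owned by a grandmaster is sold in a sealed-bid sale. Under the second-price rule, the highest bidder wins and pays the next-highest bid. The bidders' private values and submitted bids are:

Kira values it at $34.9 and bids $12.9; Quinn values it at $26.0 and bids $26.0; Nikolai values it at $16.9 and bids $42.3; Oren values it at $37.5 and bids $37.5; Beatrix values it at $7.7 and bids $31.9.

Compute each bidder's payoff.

Ordered from highest: Nikolai $42.3 > Oren $37.5 > Beatrix $31.9 > Quinn $26.0 > Kira $12.9.
Nikolai has the top bid and wins; the price is the second-highest bid, $37.5.
Nikolai's payoff = $16.9 − $37.5 = -$20.6. All other bidders lose, so their payoff is 0.

Kira $0.0, Quinn $0.0, Nikolai -$20.6, Oren $0.0, Beatrix $0.0.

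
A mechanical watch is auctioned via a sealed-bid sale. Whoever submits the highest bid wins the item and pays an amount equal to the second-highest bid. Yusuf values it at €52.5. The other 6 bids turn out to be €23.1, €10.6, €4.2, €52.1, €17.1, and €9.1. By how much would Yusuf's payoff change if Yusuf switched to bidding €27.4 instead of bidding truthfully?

-€0.4

The highest competing bid is €52.1.
Bidding truthfully at €52.5: Yusuf has the top bid, wins, and pays the second-highest bid €52.1. Payoff = €52.5 − €52.1 = €0.4.
Bidding €27.4: the top bid is €52.1 (a rival), so Yusuf loses. Payoff = €0.0.
Change = €0.0 − €0.4 = -€0.4.
Deviating from a truthful bid can only lose payoff in a second-price auction — never gain.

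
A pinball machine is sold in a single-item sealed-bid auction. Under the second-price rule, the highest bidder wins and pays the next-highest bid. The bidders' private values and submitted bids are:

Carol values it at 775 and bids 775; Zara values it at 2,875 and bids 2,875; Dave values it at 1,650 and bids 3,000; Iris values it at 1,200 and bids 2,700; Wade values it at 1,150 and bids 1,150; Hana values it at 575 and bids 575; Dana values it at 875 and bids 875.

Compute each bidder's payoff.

Payoffs: Carol 0, Zara 0, Dave -1,225, Iris 0, Wade 0, Hana 0, Dana 0.

Ranking the bids: Dave 3,000 > Zara 2,875 > Iris 2,700 > Wade 1,150 > Dana 875 > Carol 775 > Hana 575.
Dave has the top bid and wins; the price is the second-highest bid, 2,875.
Dave's payoff = 1,650 − 2,875 = -1,225. All other bidders lose, so their payoff is 0.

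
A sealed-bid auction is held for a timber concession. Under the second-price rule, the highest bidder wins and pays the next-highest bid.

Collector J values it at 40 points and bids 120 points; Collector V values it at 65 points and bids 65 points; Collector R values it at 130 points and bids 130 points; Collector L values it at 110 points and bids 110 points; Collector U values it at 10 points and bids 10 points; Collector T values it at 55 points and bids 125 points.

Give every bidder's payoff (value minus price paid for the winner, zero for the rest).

Payoffs: Collector J 0 points, Collector V 0 points, Collector R 5 points, Collector L 0 points, Collector U 0 points, Collector T 0 points.

Ordered from highest: Collector R 130 points; Collector T 125 points; Collector J 120 points; Collector L 110 points; Collector V 65 points; Collector U 10 points.
Collector R has the top bid and wins; the price is the second-highest bid, 125 points.
Collector R's payoff = 130 points − 125 points = 5 points. All other bidders lose, so their payoff is 0.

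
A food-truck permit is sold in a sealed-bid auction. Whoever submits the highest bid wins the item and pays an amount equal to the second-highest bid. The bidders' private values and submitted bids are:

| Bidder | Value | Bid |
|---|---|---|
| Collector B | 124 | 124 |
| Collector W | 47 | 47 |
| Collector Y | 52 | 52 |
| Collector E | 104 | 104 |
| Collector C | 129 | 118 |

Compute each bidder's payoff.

Collector B 6, Collector W 0, Collector Y 0, Collector E 0, Collector C 0.

Ranking the bids: Collector B 124, then Collector C 118, then Collector E 104, then Collector Y 52, then Collector W 47.
Collector B has the top bid and wins; the price is the second-highest bid, 118.
Collector B's payoff = 124 − 118 = 6. All other bidders lose, so their payoff is 0.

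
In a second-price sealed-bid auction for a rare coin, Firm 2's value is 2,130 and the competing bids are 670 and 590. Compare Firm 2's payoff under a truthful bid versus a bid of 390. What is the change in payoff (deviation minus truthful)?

The highest competing bid is 670.
Bidding truthfully at 2,130: Firm 2 has the top bid, wins, and pays the second-highest bid 670. Payoff = 2,130 − 670 = 1,460.
Bidding 390: the top bid is 670 (a rival), so Firm 2 loses. Payoff = 0.
Change = 0 − 1,460 = -1,460.
This is the dominant-strategy logic: truthful bidding weakly beats any alternative.

-1,460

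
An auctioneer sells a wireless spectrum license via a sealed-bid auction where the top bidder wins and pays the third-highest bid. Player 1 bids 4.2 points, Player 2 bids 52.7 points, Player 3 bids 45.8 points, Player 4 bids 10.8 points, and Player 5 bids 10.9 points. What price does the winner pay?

10.9 points

Ranking the bids: Player 2 52.7 points > Player 3 45.8 points > Player 5 10.9 points > Player 4 10.8 points > Player 1 4.2 points.
Player 2 is the highest bidder, so Player 2 wins.
Under the third-price rule, the price is the third-highest bid: 10.9 points.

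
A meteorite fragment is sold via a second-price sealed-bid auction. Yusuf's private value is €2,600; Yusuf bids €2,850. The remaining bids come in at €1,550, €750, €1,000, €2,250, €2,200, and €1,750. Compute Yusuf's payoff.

Payoff = €350.

Highest competing bid: €2,250.
Yusuf's bid €2,850 is the highest overall, so Yusuf wins and pays the second-highest bid, €2,250.
Payoff = value − price = €2,600 − €2,250 = €350.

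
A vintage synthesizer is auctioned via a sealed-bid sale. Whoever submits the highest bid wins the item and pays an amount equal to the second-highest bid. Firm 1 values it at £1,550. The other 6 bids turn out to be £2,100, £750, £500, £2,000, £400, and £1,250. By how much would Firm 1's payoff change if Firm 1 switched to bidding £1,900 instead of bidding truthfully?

Change in payoff: £0.

The highest competing bid is £2,100.
Bidding truthfully at £1,550: the top bid is £2,100 (a rival), so Firm 1 loses. Payoff = £0.
Bidding £1,900: the top bid is £2,100 (a rival), so Firm 1 loses. Payoff = £0.
Change = £0 − £0 = £0.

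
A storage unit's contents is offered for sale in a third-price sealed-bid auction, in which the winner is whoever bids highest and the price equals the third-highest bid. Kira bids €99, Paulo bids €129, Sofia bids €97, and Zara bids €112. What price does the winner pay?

Price paid: €99.

Bids in descending order: Paulo €129 > Zara €112 > Kira €99 > Sofia €97.
Paulo is the highest bidder, so Paulo wins.
Under the third-price rule, the price is the third-highest bid: €99.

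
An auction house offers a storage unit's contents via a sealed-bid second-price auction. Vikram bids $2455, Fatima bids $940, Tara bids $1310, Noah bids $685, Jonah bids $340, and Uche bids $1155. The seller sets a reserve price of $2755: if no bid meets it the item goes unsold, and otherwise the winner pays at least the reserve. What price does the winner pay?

Ranking the bids: Vikram $2455; Tara $1310; Uche $1155; Fatima $940; Noah $685; Jonah $340.
The top bid $2455 is below the reserve $2755, so the item goes unsold and nothing is paid.

unsold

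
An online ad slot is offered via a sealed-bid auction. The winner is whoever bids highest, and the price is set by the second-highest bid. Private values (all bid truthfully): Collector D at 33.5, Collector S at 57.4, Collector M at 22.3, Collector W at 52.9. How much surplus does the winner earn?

Sorted high to low: Collector S 57.4, then Collector W 52.9, then Collector D 33.5, then Collector M 22.3.
Collector S wins with the top bid and pays the second-highest, 52.9.
Surplus = 57.4 − 52.9 = 4.5.

Surplus = 4.5.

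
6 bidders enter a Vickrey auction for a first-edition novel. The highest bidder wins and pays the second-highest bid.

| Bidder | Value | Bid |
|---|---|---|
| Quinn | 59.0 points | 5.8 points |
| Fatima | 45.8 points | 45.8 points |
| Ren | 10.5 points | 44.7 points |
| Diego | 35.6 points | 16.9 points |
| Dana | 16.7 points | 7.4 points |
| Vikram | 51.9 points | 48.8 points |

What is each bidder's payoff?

Bids in descending order: Vikram 48.8 points; Fatima 45.8 points; Ren 44.7 points; Diego 16.9 points; Dana 7.4 points; Quinn 5.8 points.
Vikram has the top bid and wins; the price is the second-highest bid, 45.8 points.
Vikram's payoff = 51.9 points − 45.8 points = 6.1 points. All other bidders lose, so their payoff is 0.

Payoffs: Quinn 0.0 points, Fatima 0.0 points, Ren 0.0 points, Diego 0.0 points, Dana 0.0 points, Vikram 6.1 points.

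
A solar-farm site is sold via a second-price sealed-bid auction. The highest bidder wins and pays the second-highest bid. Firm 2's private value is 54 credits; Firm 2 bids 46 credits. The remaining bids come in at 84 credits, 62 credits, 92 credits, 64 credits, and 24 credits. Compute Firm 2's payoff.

Highest competing bid: 92 credits.
Firm 2's bid 46 credits is not the highest, so Firm 2 loses, pays nothing, and earns zero payoff.

The bidder's payoff: 0 credits.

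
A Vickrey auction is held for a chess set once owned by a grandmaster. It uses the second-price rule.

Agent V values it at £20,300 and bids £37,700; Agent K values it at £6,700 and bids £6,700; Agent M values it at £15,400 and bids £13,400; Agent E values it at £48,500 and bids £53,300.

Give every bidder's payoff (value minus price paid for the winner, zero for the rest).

Bids in descending order: Agent E £53,300; Agent V £37,700; Agent M £13,400; Agent K £6,700.
Agent E has the top bid and wins; the price is the second-highest bid, £37,700.
Agent E's payoff = £48,500 − £37,700 = £10,800. All other bidders lose, so their payoff is 0.

Payoffs: Agent V £0, Agent K £0, Agent M £0, Agent E £10,800.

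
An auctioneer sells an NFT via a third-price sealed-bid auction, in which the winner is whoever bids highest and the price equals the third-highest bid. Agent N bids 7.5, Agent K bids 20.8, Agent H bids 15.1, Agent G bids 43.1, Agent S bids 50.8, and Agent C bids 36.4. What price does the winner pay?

Ordered from highest: Agent S 50.8, then Agent G 43.1, then Agent C 36.4, then Agent K 20.8, then Agent H 15.1, then Agent N 7.5.
Agent S is the highest bidder, so Agent S wins.
Under the third-price rule, the price is the third-highest bid: 36.4.

36.4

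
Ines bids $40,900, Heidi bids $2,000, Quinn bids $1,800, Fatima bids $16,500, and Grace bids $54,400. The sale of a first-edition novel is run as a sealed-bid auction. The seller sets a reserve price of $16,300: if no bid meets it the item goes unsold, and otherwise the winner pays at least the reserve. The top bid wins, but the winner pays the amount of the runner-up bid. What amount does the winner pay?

Ranking the bids: Grace $54,400, then Ines $40,900, then Fatima $16,500, then Heidi $2,000, then Quinn $1,800.
Grace has the highest bid, so Grace wins.
The second-highest bid is $40,900, which exceeds the reserve, so that sets the price.

The winner pays $40,900.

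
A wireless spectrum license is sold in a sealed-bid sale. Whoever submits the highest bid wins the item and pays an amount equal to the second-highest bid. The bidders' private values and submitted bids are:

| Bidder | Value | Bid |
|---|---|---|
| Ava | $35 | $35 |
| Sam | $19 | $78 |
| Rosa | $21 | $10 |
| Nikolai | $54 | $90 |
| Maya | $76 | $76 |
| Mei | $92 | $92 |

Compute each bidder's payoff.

Ordered from highest: Mei $92, then Nikolai $90, then Sam $78, then Maya $76, then Ava $35, then Rosa $10.
Mei has the top bid and wins; the price is the second-highest bid, $90.
Mei's payoff = $92 − $90 = $2. All other bidders lose, so their payoff is 0.

Ava $0, Sam $0, Rosa $0, Nikolai $0, Maya $0, Mei $2.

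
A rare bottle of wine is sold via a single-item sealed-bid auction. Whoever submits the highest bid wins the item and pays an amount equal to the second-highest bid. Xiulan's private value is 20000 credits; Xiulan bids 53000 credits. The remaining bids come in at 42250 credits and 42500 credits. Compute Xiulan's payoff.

Highest competing bid: 42500 credits.
Xiulan's bid 53000 credits is the highest overall, so Xiulan wins and pays the second-highest bid, 42500 credits.
Payoff = value − price = 20000 credits − 42500 credits = -22500 credits.

Payoff = -22500 credits.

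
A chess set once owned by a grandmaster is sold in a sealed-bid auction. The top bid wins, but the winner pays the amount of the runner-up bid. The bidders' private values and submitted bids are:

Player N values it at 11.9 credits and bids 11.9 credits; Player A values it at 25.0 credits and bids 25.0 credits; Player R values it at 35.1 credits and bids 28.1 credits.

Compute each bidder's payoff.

Bids in descending order: Player R 28.1 credits > Player A 25.0 credits > Player N 11.9 credits.
Player R has the top bid and wins; the price is the second-highest bid, 25.0 credits.
Player R's payoff = 35.1 credits − 25.0 credits = 10.1 credits. All other bidders lose, so their payoff is 0.

Player N 0.0 credits, Player A 0.0 credits, Player R 10.1 credits.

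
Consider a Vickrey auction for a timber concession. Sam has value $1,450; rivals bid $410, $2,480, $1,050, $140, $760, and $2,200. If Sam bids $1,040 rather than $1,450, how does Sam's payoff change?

The highest competing bid is $2,480.
Bidding truthfully at $1,450: the top bid is $2,480 (a rival), so Sam loses. Payoff = $0.
Bidding $1,040: the top bid is $2,480 (a rival), so Sam loses. Payoff = $0.
Change = $0 − $0 = $0.
The bid only affects whether you win, not the price — here both bids land on the same side of the top rival bid, so the deviation is payoff-neutral.

$0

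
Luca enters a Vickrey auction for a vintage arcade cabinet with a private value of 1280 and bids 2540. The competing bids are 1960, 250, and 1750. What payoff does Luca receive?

-680

Highest competing bid: 1960.
Luca's bid 2540 is the highest overall, so Luca wins and pays the second-highest bid, 1960.
Payoff = value − price = 1280 − 1960 = -680.
Overbidding won the item at a price above value — truthful bidding would have avoided this loss.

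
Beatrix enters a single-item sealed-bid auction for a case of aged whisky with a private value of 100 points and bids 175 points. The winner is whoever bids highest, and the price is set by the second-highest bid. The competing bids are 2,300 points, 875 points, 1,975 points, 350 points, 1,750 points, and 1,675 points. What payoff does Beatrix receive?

Beatrix's payoff: 0 points.

Highest competing bid: 2,300 points.
Beatrix's bid 175 points is not the highest, so Beatrix loses, pays nothing, and earns zero payoff.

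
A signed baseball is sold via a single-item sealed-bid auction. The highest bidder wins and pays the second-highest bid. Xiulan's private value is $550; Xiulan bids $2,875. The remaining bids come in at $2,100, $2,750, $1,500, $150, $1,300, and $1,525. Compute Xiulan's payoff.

Highest competing bid: $2,750.
Xiulan's bid $2,875 is the highest overall, so Xiulan wins and pays the second-highest bid, $2,750.
Payoff = value − price = $550 − $2,750 = -$2,200.
Overbidding won the item at a price above value — truthful bidding would have avoided this loss.

Payoff = -$2,200.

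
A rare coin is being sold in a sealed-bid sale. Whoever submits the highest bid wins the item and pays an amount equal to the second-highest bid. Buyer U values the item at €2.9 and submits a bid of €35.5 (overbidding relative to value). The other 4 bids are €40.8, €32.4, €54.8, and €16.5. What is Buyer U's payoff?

Highest competing bid: €54.8.
Buyer U's bid €35.5 is not the highest, so Buyer U loses, pays nothing, and earns zero payoff.

Payoff = €0.0.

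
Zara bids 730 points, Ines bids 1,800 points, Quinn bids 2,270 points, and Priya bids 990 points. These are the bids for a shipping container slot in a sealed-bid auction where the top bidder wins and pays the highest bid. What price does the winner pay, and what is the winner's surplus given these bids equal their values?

Price 2,270 points; surplus 0 points.

Sorted high to low: Quinn 2,270 points > Ines 1,800 points > Priya 990 points > Zara 730 points.
Quinn is the highest bidder, so Quinn wins.
Under the first-price rule, the price is the highest bid: 2,270 points.
Surplus = 2,270 points − 2,270 points = 0 points.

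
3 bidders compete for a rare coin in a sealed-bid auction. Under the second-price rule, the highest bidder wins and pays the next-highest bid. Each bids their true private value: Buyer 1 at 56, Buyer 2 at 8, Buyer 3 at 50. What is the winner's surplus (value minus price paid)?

Bids in descending order: Buyer 1 56, then Buyer 3 50, then Buyer 2 8.
Buyer 1 wins with the top bid and pays the second-highest, 50.
Surplus = 56 − 50 = 6.

Winner's surplus: 6.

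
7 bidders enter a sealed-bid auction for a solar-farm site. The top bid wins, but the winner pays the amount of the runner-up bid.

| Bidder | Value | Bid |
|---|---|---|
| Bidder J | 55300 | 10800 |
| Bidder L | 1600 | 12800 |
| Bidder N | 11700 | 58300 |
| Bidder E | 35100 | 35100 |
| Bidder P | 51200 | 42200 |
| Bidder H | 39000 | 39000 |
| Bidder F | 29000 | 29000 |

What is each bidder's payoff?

Bids in descending order: Bidder N 58300; Bidder P 42200; Bidder H 39000; Bidder E 35100; Bidder F 29000; Bidder L 12800; Bidder J 10800.
Bidder N has the top bid and wins; the price is the second-highest bid, 42200.
Bidder N's payoff = 11700 − 42200 = -30500. All other bidders lose, so their payoff is 0.

Payoffs: Bidder J 0, Bidder L 0, Bidder N -30500, Bidder E 0, Bidder P 0, Bidder H 0, Bidder F 0.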